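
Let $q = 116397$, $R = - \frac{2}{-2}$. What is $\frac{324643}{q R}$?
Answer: $\frac{324643}{116397} \approx 2.7891$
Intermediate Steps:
$R = 1$ ($R = \left(-2\right) \left(- \frac{1}{2}\right) = 1$)
$\frac{324643}{q R} = \frac{324643}{116397 \cdot 1} = \frac{324643}{116397}$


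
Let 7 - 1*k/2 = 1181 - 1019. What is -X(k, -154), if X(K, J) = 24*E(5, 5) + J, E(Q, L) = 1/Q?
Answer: 746/5 ≈ 149.20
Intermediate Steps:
k = -310 (k = 14 - 2*(1181 - 1019) = 14 - 2*162 = 14 - 324 = -310)
X(K, J) = 24/5 + J
-X(k, -154) = -(24/5 - 154) = -1*(-746/5) = 746/5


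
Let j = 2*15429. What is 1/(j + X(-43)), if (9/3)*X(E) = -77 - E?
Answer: 3/92540 ≈ 3.2418e-5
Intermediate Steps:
X(E) = -77/3 - E/3 (X(E) = (-77 - E)/3 = -77/3 - E/3)
j = 30858
1/(j + X(-43)) = 1/(30858 + (-77/3 - 1/3*(-43))) = 1/(30858 + (-77/3 + 43/3)) = 1/(30858 - 34/3) = 1/(92540/3) = 3/92540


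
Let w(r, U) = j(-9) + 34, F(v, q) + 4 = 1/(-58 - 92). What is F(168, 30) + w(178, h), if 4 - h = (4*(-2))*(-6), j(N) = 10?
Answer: 5999/150 ≈ 39.993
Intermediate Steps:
F(v, q) = -601/150 (F(v, q) = -4 + 1/(-58 - 92) = -4 + 1/(-150) = -4 - 1/150 = -601/150)
h = -44 (h = 4 - 4*(-2)*(-6) = 4 - (-8)*(-6) = 4 - 1*48 = 4 - 48 = -44)
w(r, U) = 44 (w(r, U) = 10 + 34 = 44)
F(168, 30) + w(178, h) = -601/150 + 44 = 5999/150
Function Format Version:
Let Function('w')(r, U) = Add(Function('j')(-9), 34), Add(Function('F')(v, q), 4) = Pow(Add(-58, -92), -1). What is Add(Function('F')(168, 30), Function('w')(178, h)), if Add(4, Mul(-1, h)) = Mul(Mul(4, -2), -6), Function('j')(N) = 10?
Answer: Rational(5999, 150) ≈ 39.993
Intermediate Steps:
Function('F')(v, q) = Rational(-601, 150) (Function('F')(v, q) = Add(-4, Pow(Add(-58, -92), -1)) = Add(-4, Pow(-150, -1)) = Add(-4, Rational(-1, 150)) = Rational(-601, 150))
h = -44 (h = Add(4, Mul(-1, Mul(Mul(4, -2), -6))) = Add(4, Mul(-1, Mul(-8, -6))) = Add(4, Mul(-1, 48)) = Add(4, -48) = -44)
Function('w')(r, U) = 44 (Function('w')(r, U) = Add(10, 34) = 44)
Add(Function('F')(168, 30), Function('w')(178, h)) = Add(Rational(-601, 150), 44) = Rational(5999, 150)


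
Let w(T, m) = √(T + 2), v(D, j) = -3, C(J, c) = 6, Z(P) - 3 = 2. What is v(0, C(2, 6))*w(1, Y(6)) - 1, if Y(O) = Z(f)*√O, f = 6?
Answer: -1 - 3*√3 ≈ -6.1962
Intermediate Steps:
Z(P) = 5 (Z(P) = 3 + 2 = 5)
Y(O) = 5*√O
w(T, m) = √(2 + T)
v(0, C(2, 6))*w(1, Y(6)) - 1 = -3*√(2 + 1) - 1 = -3*√3 - 1 = -1 - 3*√3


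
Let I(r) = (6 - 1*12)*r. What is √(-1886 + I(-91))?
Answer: 2*I*√335 ≈ 36.606*I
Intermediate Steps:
I(r) = -6*r (I(r) = (6 - 12)*r = -6*r)
√(-1886 + I(-91)) = √(-1886 - 6*(-91)) = √(-1886 + 546) = √(-1340) = 2*I*√335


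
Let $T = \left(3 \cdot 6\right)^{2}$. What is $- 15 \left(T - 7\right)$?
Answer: $-4755$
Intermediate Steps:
$T = 324$ ($T = 18^{2} = 324$)
$- 15 \left(T - 7\right) = - 15 \left(324 - 7\right) = \left(-15\right) 317 = -4755$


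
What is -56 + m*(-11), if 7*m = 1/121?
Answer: -4313/77 ≈ -56.013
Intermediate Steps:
m = 1/847 (m = (⅐)/121 = (⅐)*(1/121) = 1/847 ≈ 0.0011806)
-56 + m*(-11) = -56 + (1/847)*(-11) = -56 - 1/77 = -4313/77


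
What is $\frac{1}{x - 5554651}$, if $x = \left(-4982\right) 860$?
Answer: $- \frac{1}{9839171} \approx -1.0163 \cdot 10^{-7}$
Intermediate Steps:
$x = -4284520$
$\frac{1}{x - 5554651} = \frac{1}{-4284520 - 5554651} = \frac{1}{-9839171} = - \frac{1}{9839171}$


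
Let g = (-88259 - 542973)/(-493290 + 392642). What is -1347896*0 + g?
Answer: 78904/12581 ≈ 6.2717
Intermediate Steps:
g = 78904/12581 (g = -631232/(-100648) = -631232*(-1/100648) = 78904/12581 ≈ 6.2717)
-1347896*0 + g = -1347896*0 + 78904/12581 = -25432*0 + 78904/12581 = 0 + 78904/12581 = 78904/12581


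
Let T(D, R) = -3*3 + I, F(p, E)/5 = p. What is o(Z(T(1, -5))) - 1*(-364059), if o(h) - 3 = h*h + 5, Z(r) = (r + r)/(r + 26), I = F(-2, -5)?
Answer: 17840727/49 ≈ 3.6410e+5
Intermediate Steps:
F(p, E) = 5*p
I = -10 (I = 5*(-2) = -10)
T(D, R) = -19 (T(D, R) = -3*3 - 10 = -9 - 10 = -19)
Z(r) = 2*r/(26 + r) (Z(r) = (2*r)/(26 + r) = 2*r/(26 + r))
o(h) = 8 + h**2 (o(h) = 3 + (h*h + 5) = 3 + (h**2 + 5) = 3 + (5 + h**2) = 8 + h**2)
o(Z(T(1, -5))) - 1*(-364059) = (8 + (2*(-19)/(26 - 19))**2) - 1*(-364059) = (8 + (2*(-19)/7)**2) + 364059 = (8 + (2*(-19)*(1/7))**2) + 364059 = (8 + (-38/7)**2) + 364059 = (8 + 1444/49) + 364059 = 1836/49 + 364059 = 17840727/49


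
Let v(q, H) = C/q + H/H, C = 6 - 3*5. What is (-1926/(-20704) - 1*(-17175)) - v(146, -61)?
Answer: 12978439987/755696 ≈ 17174.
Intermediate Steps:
C = -9 (C = 6 - 15 = -9)
v(q, H) = 1 - 9/q (v(q, H) = -9/q + H/H = -9/q + 1 = 1 - 9/q)
(-1926/(-20704) - 1*(-17175)) - v(146, -61) = (-1926/(-20704) - 1*(-17175)) - (-9 + 146)/146 = (-1926*(-1/20704) + 17175) - 137/146 = (963/10352 + 17175) - 1*137/146 = 177796563/10352 - 137/146 = 12978439987/755696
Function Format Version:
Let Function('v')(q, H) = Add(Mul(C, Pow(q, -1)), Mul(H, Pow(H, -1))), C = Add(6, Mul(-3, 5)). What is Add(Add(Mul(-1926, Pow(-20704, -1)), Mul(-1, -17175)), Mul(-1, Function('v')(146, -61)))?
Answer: Rational(12978439987, 755696) ≈ 17174.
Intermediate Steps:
C = -9 (C = Add(6, -15) = -9)
Function('v')(q, H) = Add(1, Mul(-9, Pow(q, -1))) (Function('v')(q, H) = Add(Mul(-9, Pow(q, -1)), Mul(H, Pow(H, -1))) = Add(Mul(-9, Pow(q, -1)), 1) = Add(1, Mul(-9, Pow(q, -1))))
Add(Add(Mul(-1926, Pow(-20704, -1)), Mul(-1, -17175)), Mul(-1, Function('v')(146, -61))) = Add(Add(Mul(-1926, Pow(-20704, -1)), Mul(-1, -17175)), Mul(-1, Mul(Pow(146, -1), Add(-9, 146)))) = Add(Add(Mul(-1926, Rational(-1, 20704)), 17175), Mul(-1, Mul(Rational(1, 146), 137))) = Add(Add(Rational(963, 10352), 17175), Mul(-1, Rational(137, 146))) = Add(Rational(177796563, 10352), Rational(-137, 146)) = Rational(12978439987, 755696)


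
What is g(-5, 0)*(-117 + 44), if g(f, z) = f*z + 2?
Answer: -146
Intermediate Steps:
g(f, z) = 2 + f*z
g(-5, 0)*(-117 + 44) = (2 - 5*0)*(-117 + 44) = (2 + 0)*(-73) = 2*(-73) = -146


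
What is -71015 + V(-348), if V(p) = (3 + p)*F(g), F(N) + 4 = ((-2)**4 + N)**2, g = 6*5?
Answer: -799655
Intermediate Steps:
g = 30
F(N) = -4 + (16 + N)**2 (F(N) = -4 + ((-2)**4 + N)**2 = -4 + (16 + N)**2)
V(p) = 6336 + 2112*p (V(p) = (3 + p)*(-4 + (16 + 30)**2) = (3 + p)*(-4 + 46**2) = (3 + p)*(-4 + 2116) = (3 + p)*2112 = 6336 + 2112*p)
-71015 + V(-348) = -71015 + (6336 + 2112*(-348)) = -71015 + (6336 - 734976) = -71015 - 728640 = -799655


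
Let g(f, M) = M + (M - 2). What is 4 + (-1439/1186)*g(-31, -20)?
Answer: 32591/593 ≈ 54.960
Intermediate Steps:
g(f, M) = -2 + 2*M (g(f, M) = M + (-2 + M) = -2 + 2*M)
4 + (-1439/1186)*g(-31, -20) = 4 + (-1439/1186)*(-2 + 2*(-20)) = 4 + (-1439*1/1186)*(-2 - 40) = 4 - 1439/1186*(-42) = 4 + 30219/593 = 32591/593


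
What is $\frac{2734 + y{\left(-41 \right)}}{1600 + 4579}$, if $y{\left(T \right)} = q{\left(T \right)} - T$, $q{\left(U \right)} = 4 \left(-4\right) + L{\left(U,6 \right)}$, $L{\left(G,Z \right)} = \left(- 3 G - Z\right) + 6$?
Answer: $\frac{2882}{6179} \approx 0.46642$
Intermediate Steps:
$L{\left(G,Z \right)} = 6 - Z - 3 G$ ($L{\left(G,Z \right)} = \left(- Z - 3 G\right) + 6 = 6 - Z - 3 G$)
$q{\left(U \right)} = -16 - 3 U$ ($q{\left(U \right)} = 4 \left(-4\right) - 3 U = -16 - 3 U$)
$y{\left(T \right)} = -16 - 4 T$ ($y{\left(T \right)} = \left(-16 - 3 T\right) - T = -16 - 4 T$)
$\frac{2734 + y{\left(-41 \right)}}{1600 + 4579} = \frac{2734 - -148}{1600 + 4579} = \frac{2734 + \left(-16 + 164\right)}{6179} = \left(2734 + 148\right) \frac{1}{6179} = 2882 \cdot \frac{1}{6179} = \frac{2882}{6179}$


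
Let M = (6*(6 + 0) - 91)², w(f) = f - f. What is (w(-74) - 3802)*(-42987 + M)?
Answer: 151935524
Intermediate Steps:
w(f) = 0
M = 3025 (M = (6*6 - 91)² = (36 - 91)² = (-55)² = 3025)
(w(-74) - 3802)*(-42987 + M) = (0 - 3802)*(-42987 + 3025) = -3802*(-39962) = 151935524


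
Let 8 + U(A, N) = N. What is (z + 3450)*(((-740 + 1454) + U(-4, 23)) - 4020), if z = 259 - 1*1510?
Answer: -7236909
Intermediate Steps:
z = -1251 (z = 259 - 1510 = -1251)
U(A, N) = -8 + N
(z + 3450)*(((-740 + 1454) + U(-4, 23)) - 4020) = (-1251 + 3450)*(((-740 + 1454) + (-8 + 23)) - 4020) = 2199*((714 + 15) - 4020) = 2199*(729 - 4020) = 2199*(-3291) = -7236909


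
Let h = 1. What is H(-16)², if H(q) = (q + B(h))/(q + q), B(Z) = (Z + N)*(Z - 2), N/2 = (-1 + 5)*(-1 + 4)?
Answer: 1681/1024 ≈ 1.6416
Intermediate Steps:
N = 24 (N = 2*((-1 + 5)*(-1 + 4)) = 2*(4*3) = 2*12 = 24)
B(Z) = (-2 + Z)*(24 + Z) (B(Z) = (Z + 24)*(Z - 2) = (24 + Z)*(-2 + Z) = (-2 + Z)*(24 + Z))
H(q) = (-25 + q)/(2*q) (H(q) = (q + (-48 + 1² + 22*1))/(q + q) = (q + (-48 + 1 + 22))/((2*q)) = (q - 25)*(1/(2*q)) = (-25 + q)*(1/(2*q)) = (-25 + q)/(2*q))
H(-16)² = ((½)*(-25 - 16)/(-16))² = ((½)*(-1/16)*(-41))² = (41/32)² = 1681/1024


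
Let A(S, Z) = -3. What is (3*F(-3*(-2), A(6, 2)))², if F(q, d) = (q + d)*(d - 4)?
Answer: 3969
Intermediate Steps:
F(q, d) = (-4 + d)*(d + q) (F(q, d) = (d + q)*(-4 + d) = (-4 + d)*(d + q))
(3*F(-3*(-2), A(6, 2)))² = (3*((-3)² - 4*(-3) - (-12)*(-2) - (-9)*(-2)))² = (3*(9 + 12 - 4*6 - 3*6))² = (3*(9 + 12 - 24 - 18))² = (3*(-21))² = (-63)² = 3969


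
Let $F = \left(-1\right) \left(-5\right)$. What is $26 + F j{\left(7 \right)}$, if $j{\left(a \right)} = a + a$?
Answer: $96$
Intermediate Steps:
$j{\left(a \right)} = 2 a$
$F = 5$
$26 + F j{\left(7 \right)} = 26 + 5 \cdot 2 \cdot 7 = 26 + 5 \cdot 14 = 26 + 70 = 96$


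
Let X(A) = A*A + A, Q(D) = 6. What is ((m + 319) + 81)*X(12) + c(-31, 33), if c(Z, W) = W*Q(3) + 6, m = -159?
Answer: 37800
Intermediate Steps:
X(A) = A + A² (X(A) = A² + A = A + A²)
c(Z, W) = 6 + 6*W (c(Z, W) = W*6 + 6 = 6*W + 6 = 6 + 6*W)
((m + 319) + 81)*X(12) + c(-31, 33) = ((-159 + 319) + 81)*(12*(1 + 12)) + (6 + 6*33) = (160 + 81)*(12*13) + (6 + 198) = 241*156 + 204 = 37596 + 204 = 37800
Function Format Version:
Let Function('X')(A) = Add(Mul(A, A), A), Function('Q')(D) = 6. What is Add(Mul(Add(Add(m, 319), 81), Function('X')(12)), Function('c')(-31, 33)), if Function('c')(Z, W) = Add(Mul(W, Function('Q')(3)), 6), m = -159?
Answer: 37800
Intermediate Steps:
Function('X')(A) = Add(A, Pow(A, 2)) (Function('X')(A) = Add(Pow(A, 2), A) = Add(A, Pow(A, 2)))
Function('c')(Z, W) = Add(6, Mul(6, W)) (Function('c')(Z, W) = Add(Mul(W, 6), 6) = Add(Mul(6, W), 6) = Add(6, Mul(6, W)))
Add(Mul(Add(Add(m, 319), 81), Function('X')(12)), Function('c')(-31, 33)) = Add(Mul(Add(Add(-159, 319), 81), Mul(12, Add(1, 12))), Add(6, Mul(6, 33))) = Add(Mul(Add(160, 81), Mul(12, 13)), Add(6, 198)) = Add(Mul(241, 156), 204) = Add(37596, 204) = 37800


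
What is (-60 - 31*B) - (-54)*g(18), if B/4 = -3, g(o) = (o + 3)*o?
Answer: 20724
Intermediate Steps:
g(o) = o*(3 + o) (g(o) = (3 + o)*o = o*(3 + o))
B = -12 (B = 4*(-3) = -12)
(-60 - 31*B) - (-54)*g(18) = (-60 - 31*(-12)) - (-54)*18*(3 + 18) = (-60 + 372) - (-54)*18*21 = 312 - (-54)*378 = 312 - 1*(-20412) = 312 + 20412 = 20724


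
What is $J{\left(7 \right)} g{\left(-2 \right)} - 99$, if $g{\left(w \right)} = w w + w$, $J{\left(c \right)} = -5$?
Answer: $-109$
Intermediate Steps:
$g{\left(w \right)} = w + w^{2}$ ($g{\left(w \right)} = w^{2} + w = w + w^{2}$)
$J{\left(7 \right)} g{\left(-2 \right)} - 99 = - 5 \left(- 2 \left(1 - 2\right)\right) - 99 = - 5 \left(\left(-2\right) \left(-1\right)\right) - 99 = \left(-5\right) 2 - 99 = -10 - 99 = -109$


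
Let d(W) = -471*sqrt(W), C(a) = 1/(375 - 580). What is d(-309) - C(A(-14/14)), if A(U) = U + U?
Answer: 1/205 - 471*I*sqrt(309) ≈ 0.0048781 - 8279.4*I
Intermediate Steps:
A(U) = 2*U
C(a) = -1/205 (C(a) = 1/(-205) = -1/205)
d(-309) - C(A(-14/14)) = -471*I*sqrt(309) - 1*(-1/205) = -471*I*sqrt(309) + 1/205 = 1/205 - 471*I*sqrt(309)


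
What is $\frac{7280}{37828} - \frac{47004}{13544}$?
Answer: $- \frac{14995241}{4574486} \approx -3.278$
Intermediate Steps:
$\frac{7280}{37828} - \frac{47004}{13544} = 7280 \cdot \frac{1}{37828} - \frac{11751}{3386} = \frac{260}{1351} - \frac{11751}{3386} = - \frac{14995241}{4574486}$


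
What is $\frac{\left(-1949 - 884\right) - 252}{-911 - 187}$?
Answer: $\frac{3085}{1098} \approx 2.8097$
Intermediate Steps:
$\frac{\left(-1949 - 884\right) - 252}{-911 - 187} = \frac{\left(-1949 - 884\right) - 252}{-1098} = \left(-2833 - 252\right) \left(- \frac{1}{1098}\right) = \left(-3085\right) \left(- \frac{1}{1098}\right) = \frac{3085}{1098}$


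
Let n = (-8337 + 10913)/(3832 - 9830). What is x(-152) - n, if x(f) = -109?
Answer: -325603/2999 ≈ -108.57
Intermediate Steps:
n = -1288/2999 (n = 2576/(-5998) = 2576*(-1/5998) = -1288/2999 ≈ -0.42948)
x(-152) - n = -109 - 1*(-1288/2999) = -109 + 1288/2999 = -325603/2999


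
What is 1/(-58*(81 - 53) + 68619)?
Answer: 1/66995 ≈ 1.4926e-5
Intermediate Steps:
1/(-58*(81 - 53) + 68619) = 1/(-58*28 + 68619) = 1/(-1624 + 68619) = 1/66995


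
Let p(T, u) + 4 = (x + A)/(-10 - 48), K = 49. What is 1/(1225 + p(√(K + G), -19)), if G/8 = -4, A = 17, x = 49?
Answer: 29/35376 ≈ 0.00081977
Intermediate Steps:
G = -32 (G = 8*(-4) = -32)
p(T, u) = -149/29 (p(T, u) = -4 + (49 + 17)/(-10 - 48) = -4 + 66/(-58) = -4 + 66*(-1/58) = -4 - 33/29 = -149/29)
1/(1225 + p(√(K + G), -19)) = 1/(1225 - 149/29) = 1/(35376/29) = 29/35376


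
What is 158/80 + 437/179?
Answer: 31621/7160 ≈ 4.4163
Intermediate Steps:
158/80 + 437/179 = 158*(1/80) + 437*(1/179) = 79/40 + 437/179 = 31621/7160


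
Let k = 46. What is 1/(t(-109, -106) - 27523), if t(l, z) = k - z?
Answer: -1/27371 ≈ -3.6535e-5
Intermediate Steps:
t(l, z) = 46 - z
1/(t(-109, -106) - 27523) = 1/((46 - 1*(-106)) - 27523) = 1/((46 + 106) - 27523) = 1/(152 - 27523) = 1/(-27371) = -1/27371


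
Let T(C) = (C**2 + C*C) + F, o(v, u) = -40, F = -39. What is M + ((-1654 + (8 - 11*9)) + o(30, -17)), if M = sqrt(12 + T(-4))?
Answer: -1785 + sqrt(5) ≈ -1782.8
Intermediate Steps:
T(C) = -39 + 2*C**2 (T(C) = (C**2 + C*C) - 39 = (C**2 + C**2) - 39 = 2*C**2 - 39 = -39 + 2*C**2)
M = sqrt(5) (M = sqrt(12 + (-39 + 2*(-4)**2)) = sqrt(12 + (-39 + 2*16)) = sqrt(12 + (-39 + 32)) = sqrt(12 - 7) = sqrt(5) ≈ 2.2361)
M + ((-1654 + (8 - 11*9)) + o(30, -17)) = sqrt(5) + ((-1654 + (8 - 11*9)) - 40) = sqrt(5) + ((-1654 + (8 - 99)) - 40) = sqrt(5) + ((-1654 - 91) - 40) = sqrt(5) + (-1745 - 40) = sqrt(5) - 1785 = -1785 + sqrt(5)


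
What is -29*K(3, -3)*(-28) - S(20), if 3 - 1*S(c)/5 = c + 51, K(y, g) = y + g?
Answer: 340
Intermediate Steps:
K(y, g) = g + y
S(c) = -240 - 5*c (S(c) = 15 - 5*(c + 51) = 15 - 5*(51 + c) = 15 + (-255 - 5*c) = -240 - 5*c)
-29*K(3, -3)*(-28) - S(20) = -29*(-3 + 3)*(-28) - (-240 - 5*20) = -29*0*(-28) - (-240 - 100) = 0*(-28) - 1*(-340) = 0 + 340 = 340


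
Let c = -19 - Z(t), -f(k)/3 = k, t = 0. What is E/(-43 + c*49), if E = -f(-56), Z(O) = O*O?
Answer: 84/487 ≈ 0.17248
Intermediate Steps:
Z(O) = O²
f(k) = -3*k
c = -19 (c = -19 - 1*0² = -19 - 1*0 = -19 + 0 = -19)
E = -168 (E = -(-3)*(-56) = -1*168 = -168)
E/(-43 + c*49) = -168/(-43 - 19*49) = -168/(-43 - 931) = -168/(-974) = -168*(-1/974) = 84/487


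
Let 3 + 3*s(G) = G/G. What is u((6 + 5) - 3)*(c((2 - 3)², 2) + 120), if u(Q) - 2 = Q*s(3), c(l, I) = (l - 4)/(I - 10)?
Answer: -1605/4 ≈ -401.25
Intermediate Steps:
s(G) = -⅔ (s(G) = -1 + (G/G)/3 = -1 + (⅓)*1 = -1 + ⅓ = -⅔)
c(l, I) = (-4 + l)/(-10 + I)
u(Q) = 2 - 2*Q/3 (u(Q) = 2 + Q*(-⅔) = 2 - 2*Q/3)
u((6 + 5) - 3)*(c((2 - 3)², 2) + 120) = (2 - 2*((6 + 5) - 3)/3)*((-4 + (2 - 3)²)/(-10 + 2) + 120) = (2 - 2*(11 - 3)/3)*((-4 + (-1)²)/(-8) + 120) = (2 - ⅔*8)*(-(-4 + 1)/8 + 120) = (2 - 16/3)*(-⅛*(-3) + 120) = -10*(3/8 + 120)/3 = -10/3*963/8 = -1605/4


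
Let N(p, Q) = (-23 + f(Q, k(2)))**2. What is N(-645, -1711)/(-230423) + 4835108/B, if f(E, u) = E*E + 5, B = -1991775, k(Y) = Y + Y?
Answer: -17070058242009641659/458950770825 ≈ -3.7194e+7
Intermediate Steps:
k(Y) = 2*Y
f(E, u) = 5 + E**2 (f(E, u) = E**2 + 5 = 5 + E**2)
N(p, Q) = (-18 + Q**2)**2 (N(p, Q) = (-23 + (5 + Q**2))**2 = (-18 + Q**2)**2)
N(-645, -1711)/(-230423) + 4835108/B = (-18 + (-1711)**2)**2/(-230423) + 4835108/(-1991775) = (-18 + 2927521)**2*(-1/230423) + 4835108*(-1/1991775) = 2927503**2*(-1/230423) - 4835108/1991775 = 8570273815009*(-1/230423) - 4835108/1991775 = -8570273815009/230423 - 4835108/1991775 = -17070058242009641659/458950770825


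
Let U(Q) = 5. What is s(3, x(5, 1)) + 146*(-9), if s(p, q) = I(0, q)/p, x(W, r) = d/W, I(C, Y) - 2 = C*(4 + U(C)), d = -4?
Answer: -3940/3 ≈ -1313.3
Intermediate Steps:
I(C, Y) = 2 + 9*C (I(C, Y) = 2 + C*(4 + 5) = 2 + C*9 = 2 + 9*C)
x(W, r) = -4/W
s(p, q) = 2/p (s(p, q) = (2 + 9*0)/p = (2 + 0)/p = 2/p)
s(3, x(5, 1)) + 146*(-9) = 2/3 + 146*(-9) = 2*(⅓) - 1314 = ⅔ - 1314 = -3940/3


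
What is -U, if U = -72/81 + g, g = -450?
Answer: 4058/9 ≈ 450.89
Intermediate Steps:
U = -4058/9 (U = -72/81 - 450 = -72*1/81 - 450 = -8/9 - 450 = -4058/9 ≈ -450.89)
-U = -1*(-4058/9) = 4058/9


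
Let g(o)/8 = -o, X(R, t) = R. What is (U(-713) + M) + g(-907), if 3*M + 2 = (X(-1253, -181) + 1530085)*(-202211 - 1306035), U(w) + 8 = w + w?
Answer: -768618243736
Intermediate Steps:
U(w) = -8 + 2*w (U(w) = -8 + (w + w) = -8 + 2*w)
g(o) = -8*o (g(o) = 8*(-o) = -8*o)
M = -768618249558 (M = -2/3 + ((-1253 + 1530085)*(-202211 - 1306035))/3 = -2/3 + (1528832*(-1508246))/3 = -2/3 + (1/3)*(-2305854748672) = -2/3 - 2305854748672/3 = -768618249558)
(U(-713) + M) + g(-907) = ((-8 + 2*(-713)) - 768618249558) - 8*(-907) = ((-8 - 1426) - 768618249558) + 7256 = (-1434 - 768618249558) + 7256 = -768618250992 + 7256 = -768618243736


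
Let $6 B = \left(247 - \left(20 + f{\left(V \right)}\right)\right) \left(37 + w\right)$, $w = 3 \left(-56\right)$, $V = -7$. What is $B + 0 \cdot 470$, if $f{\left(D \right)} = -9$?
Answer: $- \frac{15458}{3} \approx -5152.7$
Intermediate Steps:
$w = -168$
$B = - \frac{15458}{3}$ ($B = \frac{\left(247 - 11\right) \left(37 - 168\right)}{6} = \frac{\left(247 + \left(-20 + 9\right)\right) \left(-131\right)}{6} = \frac{\left(247 - 11\right) \left(-131\right)}{6} = \frac{236 \left(-131\right)}{6} = \frac{1}{6} \left(-30916\right) = - \frac{15458}{3} \approx -5152.7$)
$B + 0 \cdot 470 = - \frac{15458}{3} + 0 \cdot 470 = - \frac{15458}{3} + 0 = - \frac{15458}{3}$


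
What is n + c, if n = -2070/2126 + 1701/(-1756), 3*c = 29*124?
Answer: 6701517419/5599884 ≈ 1196.7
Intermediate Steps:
c = 3596/3 (c = (29*124)/3 = (⅓)*3596 = 3596/3 ≈ 1198.7)
n = -3625623/1866628 (n = -2070*1/2126 + 1701*(-1/1756) = -1035/1063 - 1701/1756 = -3625623/1866628 ≈ -1.9423)
n + c = -3625623/1866628 + 3596/3 = 6701517419/5599884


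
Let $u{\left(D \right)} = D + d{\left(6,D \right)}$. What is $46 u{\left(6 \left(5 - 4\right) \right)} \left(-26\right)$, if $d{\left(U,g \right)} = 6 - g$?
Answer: $-7176$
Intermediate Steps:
$u{\left(D \right)} = 6$ ($u{\left(D \right)} = D - \left(-6 + D\right) = 6$)
$46 u{\left(6 \left(5 - 4\right) \right)} \left(-26\right) = 46 \cdot 6 \left(-26\right) = 276 \left(-26\right) = -7176$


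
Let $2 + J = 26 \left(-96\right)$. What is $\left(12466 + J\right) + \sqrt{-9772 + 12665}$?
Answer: $9968 + \sqrt{2893} \approx 10022.0$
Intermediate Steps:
$J = -2498$ ($J = -2 + 26 \left(-96\right) = -2 - 2496 = -2498$)
$\left(12466 + J\right) + \sqrt{-9772 + 12665} = \left(12466 - 2498\right) + \sqrt{-9772 + 12665} = 9968 + \sqrt{2893}$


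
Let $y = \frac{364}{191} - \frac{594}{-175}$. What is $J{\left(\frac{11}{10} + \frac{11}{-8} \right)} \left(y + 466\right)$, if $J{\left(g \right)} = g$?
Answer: $- \frac{43321311}{334250} \approx -129.61$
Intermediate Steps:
$y = \frac{177154}{33425}$ ($y = 364 \cdot \frac{1}{191} - - \frac{594}{175} = \frac{364}{191} + \frac{594}{175} = \frac{177154}{33425} \approx 5.3$)
$J{\left(\frac{11}{10} + \frac{11}{-8} \right)} \left(y + 466\right) = \left(\frac{11}{10} + \frac{11}{-8}\right) \left(\frac{177154}{33425} + 466\right) = \left(11 \cdot \frac{1}{10} + 11 \left(- \frac{1}{8}\right)\right) \frac{15753204}{33425} = \left(\frac{11}{10} - \frac{11}{8}\right) \frac{15753204}{33425} = \left(- \frac{11}{40}\right) \frac{15753204}{33425} = - \frac{43321311}{334250}$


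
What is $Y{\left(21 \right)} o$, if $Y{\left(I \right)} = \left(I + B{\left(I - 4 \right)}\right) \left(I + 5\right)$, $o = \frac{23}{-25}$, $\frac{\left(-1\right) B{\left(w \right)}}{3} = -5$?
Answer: $- \frac{21528}{25} \approx -861.12$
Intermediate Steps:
$B{\left(w \right)} = 15$ ($B{\left(w \right)} = \left(-3\right) \left(-5\right) = 15$)
$o = - \frac{23}{25}$ ($o = 23 \left(- \frac{1}{25}\right) = - \frac{23}{25} \approx -0.92$)
$Y{\left(I \right)} = \left(5 + I\right) \left(15 + I\right)$ ($Y{\left(I \right)} = \left(I + 15\right) \left(I + 5\right) = \left(15 + I\right) \left(5 + I\right) = \left(5 + I\right) \left(15 + I\right)$)
$Y{\left(21 \right)} o = \left(75 + 21^{2} + 20 \cdot 21\right) \left(- \frac{23}{25}\right) = \left(75 + 441 + 420\right) \left(- \frac{23}{25}\right) = 936 \left(- \frac{23}{25}\right) = - \frac{21528}{25}$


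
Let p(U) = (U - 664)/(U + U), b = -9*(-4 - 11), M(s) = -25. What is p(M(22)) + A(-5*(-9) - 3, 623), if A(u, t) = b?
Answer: 7439/50 ≈ 148.78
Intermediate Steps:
b = 135 (b = -9*(-15) = 135)
A(u, t) = 135
p(U) = (-664 + U)/(2*U) (p(U) = (-664 + U)/((2*U)) = (-664 + U)*(1/(2*U)) = (-664 + U)/(2*U))
p(M(22)) + A(-5*(-9) - 3, 623) = (1/2)*(-664 - 25)/(-25) + 135 = (1/2)*(-1/25)*(-689) + 135 = 689/50 + 135 = 7439/50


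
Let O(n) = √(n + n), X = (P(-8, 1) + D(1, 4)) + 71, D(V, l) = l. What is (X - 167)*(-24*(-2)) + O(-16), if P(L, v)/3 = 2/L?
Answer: -4452 + 4*I*√2 ≈ -4452.0 + 5.6569*I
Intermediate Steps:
P(L, v) = 6/L (P(L, v) = 3*(2/L) = 6/L)
X = 297/4 (X = (6/(-8) + 4) + 71 = (6*(-⅛) + 4) + 71 = (-¾ + 4) + 71 = 13/4 + 71 = 297/4 ≈ 74.250)
O(n) = √2*√n (O(n) = √(2*n) = √2*√n)
(X - 167)*(-24*(-2)) + O(-16) = (297/4 - 167)*(-24*(-2)) + √2*√(-16) = -371/4*48 + √2*(4*I) = -4452 + 4*I*√2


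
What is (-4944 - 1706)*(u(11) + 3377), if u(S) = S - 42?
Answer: -22250900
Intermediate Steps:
u(S) = -42 + S
(-4944 - 1706)*(u(11) + 3377) = (-4944 - 1706)*((-42 + 11) + 3377) = -6650*(-31 + 3377) = -6650*3346 = -22250900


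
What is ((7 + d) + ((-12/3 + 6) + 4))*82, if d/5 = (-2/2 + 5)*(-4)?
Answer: -5494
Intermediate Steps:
d = -80 (d = 5*((-2/2 + 5)*(-4)) = 5*((-2*½ + 5)*(-4)) = 5*((-1 + 5)*(-4)) = 5*(4*(-4)) = 5*(-16) = -80)
((7 + d) + ((-12/3 + 6) + 4))*82 = ((7 - 80) + ((-12/3 + 6) + 4))*82 = (-73 + ((-12*⅓ + 6) + 4))*82 = (-73 + ((-4 + 6) + 4))*82 = (-73 + (2 + 4))*82 = (-73 + 6)*82 = -67*82 = -5494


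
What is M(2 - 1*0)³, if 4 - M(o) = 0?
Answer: 64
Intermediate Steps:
M(o) = 4 (M(o) = 4 - 1*0 = 4 + 0 = 4)
M(2 - 1*0)³ = 4³ = 64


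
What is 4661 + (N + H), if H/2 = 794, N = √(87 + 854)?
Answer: 6249 + √941 ≈ 6279.7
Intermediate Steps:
N = √941 ≈ 30.676
H = 1588 (H = 2*794 = 1588)
4661 + (N + H) = 4661 + (√941 + 1588) = 4661 + (1588 + √941) = 6249 + √941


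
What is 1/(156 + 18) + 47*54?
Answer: 441613/174 ≈ 2538.0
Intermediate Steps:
1/(156 + 18) + 47*54 = 1/174 + 2538 = 441613/174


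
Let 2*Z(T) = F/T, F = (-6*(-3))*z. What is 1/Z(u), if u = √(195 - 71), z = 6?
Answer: √31/27 ≈ 0.20621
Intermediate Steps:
F = 108 (F = -6*(-3)*6 = 18*6 = 108)
u = 2*√31 (u = √124 = 2*√31 ≈ 11.136)
Z(T) = 54/T (Z(T) = (108/T)/2 = 54/T)
1/Z(u) = 1/(54/((2*√31))) = 1/(54*(√31/62)) = 1/(27*√31/31) = √31/27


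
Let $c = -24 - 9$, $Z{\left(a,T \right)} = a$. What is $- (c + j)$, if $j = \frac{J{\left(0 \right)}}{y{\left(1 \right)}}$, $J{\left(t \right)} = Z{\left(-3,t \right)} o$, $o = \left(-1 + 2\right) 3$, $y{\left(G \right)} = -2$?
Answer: $\frac{57}{2} \approx 28.5$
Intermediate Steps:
$c = -33$ ($c = -24 - 9 = -33$)
$o = 3$ ($o = 1 \cdot 3 = 3$)
$J{\left(t \right)} = -9$ ($J{\left(t \right)} = \left(-3\right) 3 = -9$)
$j = \frac{9}{2}$ ($j = - \frac{9}{-2} = \left(-9\right) \left(- \frac{1}{2}\right) = \frac{9}{2} \approx 4.5$)
$- (c + j) = - (-33 + \frac{9}{2}) = \left(-1\right) \left(- \frac{57}{2}\right) = \frac{57}{2}$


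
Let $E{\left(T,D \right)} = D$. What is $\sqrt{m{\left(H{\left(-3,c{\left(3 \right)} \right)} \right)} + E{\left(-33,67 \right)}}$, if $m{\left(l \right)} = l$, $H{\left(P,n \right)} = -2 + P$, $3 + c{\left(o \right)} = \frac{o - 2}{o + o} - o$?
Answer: $\sqrt{62} \approx 7.874$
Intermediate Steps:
$c{\left(o \right)} = -3 - o + \frac{-2 + o}{2 o}$ ($c{\left(o \right)} = -3 - \left(o - \frac{o - 2}{o + o}\right) = -3 - \left(o - \frac{-2 + o}{2 o}\right) = -3 - o + \frac{-2 + o}{2 o}$)
$\sqrt{m{\left(H{\left(-3,c{\left(3 \right)} \right)} \right)} + E{\left(-33,67 \right)}} = \sqrt{\left(-2 - 3\right) + 67} = \sqrt{-5 + 67} = \sqrt{62}$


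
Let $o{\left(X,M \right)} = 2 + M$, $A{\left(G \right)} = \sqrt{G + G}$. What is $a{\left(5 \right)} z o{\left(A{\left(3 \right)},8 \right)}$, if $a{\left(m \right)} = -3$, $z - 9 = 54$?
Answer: $-1890$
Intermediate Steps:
$z = 63$ ($z = 9 + 54 = 63$)
$A{\left(G \right)} = \sqrt{2} \sqrt{G}$ ($A{\left(G \right)} = \sqrt{2 G} = \sqrt{2} \sqrt{G}$)
$a{\left(5 \right)} z o{\left(A{\left(3 \right)},8 \right)} = \left(-3\right) 63 \left(2 + 8\right) = \left(-189\right) 10 = -1890$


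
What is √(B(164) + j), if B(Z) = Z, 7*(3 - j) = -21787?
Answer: 2*√40173/7 ≈ 57.266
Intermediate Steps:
j = 21808/7 (j = 3 - ⅐*(-21787) = 3 + 21787/7 = 21808/7 ≈ 3115.4)
√(B(164) + j) = √(164 + 21808/7) = √(22956/7) = 2*√40173/7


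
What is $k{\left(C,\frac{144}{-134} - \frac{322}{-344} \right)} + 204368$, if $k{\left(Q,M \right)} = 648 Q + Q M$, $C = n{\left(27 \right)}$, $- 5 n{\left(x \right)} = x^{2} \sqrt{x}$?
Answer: $204368 - \frac{3265608717 \sqrt{3}}{11524} \approx -2.8645 \cdot 10^{5}$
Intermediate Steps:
$n{\left(x \right)} = - \frac{x^{\frac{5}{2}}}{5}$ ($n{\left(x \right)} = - \frac{x^{2} \sqrt{x}}{5} = - \frac{x^{\frac{5}{2}}}{5}$)
$C = - \frac{2187 \sqrt{3}}{5}$ ($C = - \frac{27^{\frac{5}{2}}}{5} = - \frac{2187 \sqrt{3}}{5} \approx -757.6$)
$k{\left(Q,M \right)} = 648 Q + M Q$
$k{\left(C,\frac{144}{-134} - \frac{322}{-344} \right)} + 204368 = - \frac{2187 \sqrt{3}}{5} \left(648 + \left(\frac{144}{-134} - \frac{322}{-344}\right)\right) + 204368 = - \frac{2187 \sqrt{3}}{5} \left(648 + \left(144 \left(- \frac{1}{134}\right) - - \frac{161}{172}\right)\right) + 204368 = - \frac{2187 \sqrt{3}}{5} \left(648 + \left(- \frac{72}{67} + \frac{161}{172}\right)\right) + 204368 = - \frac{2187 \sqrt{3}}{5} \left(648 - \frac{1597}{11524}\right) + 204368 = - \frac{2187 \sqrt{3}}{5} \cdot \frac{7465955}{11524} + 204368 = - \frac{3265608717 \sqrt{3}}{11524} + 204368 = 204368 - \frac{3265608717 \sqrt{3}}{11524}$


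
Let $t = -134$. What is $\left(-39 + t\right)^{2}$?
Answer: $29929$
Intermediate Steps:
$\left(-39 + t\right)^{2} = \left(-39 - 134\right)^{2} = \left(-173\right)^{2} = 29929$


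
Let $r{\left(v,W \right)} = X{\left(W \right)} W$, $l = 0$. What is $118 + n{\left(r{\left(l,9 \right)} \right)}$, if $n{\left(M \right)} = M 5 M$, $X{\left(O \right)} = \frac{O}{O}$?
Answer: $523$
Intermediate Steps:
$X{\left(O \right)} = 1$
$r{\left(v,W \right)} = W$ ($r{\left(v,W \right)} = 1 W = W$)
$n{\left(M \right)} = 5 M^{2}$ ($n{\left(M \right)} = 5 M M = 5 M^{2}$)
$118 + n{\left(r{\left(l,9 \right)} \right)} = 118 + 5 \cdot 9^{2} = 118 + 5 \cdot 81 = 118 + 405 = 523$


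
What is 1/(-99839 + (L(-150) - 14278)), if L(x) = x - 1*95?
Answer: -1/114362 ≈ -8.7442e-6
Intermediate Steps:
L(x) = -95 + x (L(x) = x - 95 = -95 + x)
1/(-99839 + (L(-150) - 14278)) = 1/(-99839 + ((-95 - 150) - 14278)) = 1/(-99839 + (-245 - 14278)) = 1/(-99839 - 14523) = 1/(-114362) = -1/114362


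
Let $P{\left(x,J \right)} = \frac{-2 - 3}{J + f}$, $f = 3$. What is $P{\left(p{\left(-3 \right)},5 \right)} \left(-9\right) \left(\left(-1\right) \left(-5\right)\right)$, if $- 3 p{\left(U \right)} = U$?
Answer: $\frac{225}{8} \approx 28.125$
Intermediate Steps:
$p{\left(U \right)} = - \frac{U}{3}$
$P{\left(x,J \right)} = - \frac{5}{3 + J}$ ($P{\left(x,J \right)} = \frac{-2 - 3}{J + 3} = - \frac{5}{3 + J}$)
$P{\left(p{\left(-3 \right)},5 \right)} \left(-9\right) \left(\left(-1\right) \left(-5\right)\right) = - \frac{5}{3 + 5} \left(-9\right) \left(\left(-1\right) \left(-5\right)\right) = - \frac{5}{8} \left(-9\right) 5 = \left(-5\right) \frac{1}{8} \left(-9\right) 5 = \left(- \frac{5}{8}\right) \left(-9\right) 5 = \frac{45}{8} \cdot 5 = \frac{225}{8}$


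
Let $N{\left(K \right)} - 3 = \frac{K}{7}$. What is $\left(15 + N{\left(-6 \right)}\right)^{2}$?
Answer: $\frac{14400}{49} \approx 293.88$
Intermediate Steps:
$N{\left(K \right)} = 3 + \frac{K}{7}$
$\left(15 + N{\left(-6 \right)}\right)^{2} = \left(15 + \left(3 + \frac{1}{7} \left(-6\right)\right)\right)^{2} = \left(15 + \left(3 - \frac{6}{7}\right)\right)^{2} = \left(15 + \frac{15}{7}\right)^{2} = \left(\frac{120}{7}\right)^{2} = \frac{14400}{49}$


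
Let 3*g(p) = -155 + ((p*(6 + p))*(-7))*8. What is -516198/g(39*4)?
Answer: 1548594/1415387 ≈ 1.0941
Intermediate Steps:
g(p) = -155/3 - 56*p*(6 + p)/3 (g(p) = (-155 + ((p*(6 + p))*(-7))*8)/3 = (-155 - 7*p*(6 + p)*8)/3 = (-155 - 56*p*(6 + p))/3 = -155/3 - 56*p*(6 + p)/3)
-516198/g(39*4) = -516198/(-155/3 - 4368*4 - 56*(39*4)**2/3) = -516198/(-155/3 - 112*156 - 56/3*156**2) = -516198/(-155/3 - 17472 - 56/3*24336) = -516198/(-155/3 - 17472 - 454272) = -516198/(-1415387/3) = -516198*(-3/1415387) = 1548594/1415387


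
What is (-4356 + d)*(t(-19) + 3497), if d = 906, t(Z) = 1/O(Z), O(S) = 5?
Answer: -12065340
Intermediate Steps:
t(Z) = ⅕ (t(Z) = 1/5 = ⅕)
(-4356 + d)*(t(-19) + 3497) = (-4356 + 906)*(⅕ + 3497) = -3450*17486/5 = -12065340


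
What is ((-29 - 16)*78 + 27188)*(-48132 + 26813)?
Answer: -504791282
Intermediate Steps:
((-29 - 16)*78 + 27188)*(-48132 + 26813) = (-45*78 + 27188)*(-21319) = (-3510 + 27188)*(-21319) = 23678*(-21319) = -504791282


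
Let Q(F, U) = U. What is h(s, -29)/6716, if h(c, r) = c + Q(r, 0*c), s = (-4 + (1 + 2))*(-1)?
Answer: 1/6716 ≈ 0.00014890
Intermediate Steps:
s = 1 (s = (-4 + 3)*(-1) = -1*(-1) = 1)
h(c, r) = c (h(c, r) = c + 0*c = c + 0 = c)
h(s, -29)/6716 = 1/6716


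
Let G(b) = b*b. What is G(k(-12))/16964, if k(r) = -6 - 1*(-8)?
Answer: 1/4241 ≈ 0.00023579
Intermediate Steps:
k(r) = 2 (k(r) = -6 + 8 = 2)
G(b) = b²
G(k(-12))/16964 = 2²/16964 = 4*(1/16964) = 1/4241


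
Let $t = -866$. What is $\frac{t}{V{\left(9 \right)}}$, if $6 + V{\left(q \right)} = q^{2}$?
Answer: $- \frac{866}{75} \approx -11.547$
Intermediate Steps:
$V{\left(q \right)} = -6 + q^{2}$
$\frac{t}{V{\left(9 \right)}} = - \frac{866}{-6 + 9^{2}} = - \frac{866}{-6 + 81} = - \frac{866}{75}$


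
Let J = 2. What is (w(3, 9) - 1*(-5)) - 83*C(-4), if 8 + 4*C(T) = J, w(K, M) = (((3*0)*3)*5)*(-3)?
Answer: 259/2 ≈ 129.50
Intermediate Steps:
w(K, M) = 0 (w(K, M) = ((0*3)*5)*(-3) = (0*5)*(-3) = 0*(-3) = 0)
C(T) = -3/2 (C(T) = -2 + (¼)*2 = -2 + ½ = -3/2)
(w(3, 9) - 1*(-5)) - 83*C(-4) = (0 - 1*(-5)) - 83*(-3/2) = (0 + 5) + 249/2 = 5 + 249/2 = 259/2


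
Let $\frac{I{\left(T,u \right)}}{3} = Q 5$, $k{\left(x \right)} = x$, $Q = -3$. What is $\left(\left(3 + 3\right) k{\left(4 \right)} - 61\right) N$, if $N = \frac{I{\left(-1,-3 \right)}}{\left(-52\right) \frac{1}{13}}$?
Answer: $- \frac{1665}{4} \approx -416.25$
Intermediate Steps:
$I{\left(T,u \right)} = -45$ ($I{\left(T,u \right)} = 3 \left(\left(-3\right) 5\right) = 3 \left(-15\right) = -45$)
$N = \frac{45}{4}$ ($N = - \frac{45}{\left(-52\right) \frac{1}{13}} = - \frac{45}{-4} = \left(-45\right) \left(- \frac{1}{4}\right) = \frac{45}{4} \approx 11.25$)
$\left(\left(3 + 3\right) k{\left(4 \right)} - 61\right) N = \left(\left(3 + 3\right) 4 - 61\right) \frac{45}{4} = \left(6 \cdot 4 - 61\right) \frac{45}{4} = \left(24 - 61\right) \frac{45}{4} = \left(-37\right) \frac{45}{4} = - \frac{1665}{4}$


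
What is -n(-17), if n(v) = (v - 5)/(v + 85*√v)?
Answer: -11/3621 - 55*I*√17/3621 ≈ -0.0030378 - 0.062627*I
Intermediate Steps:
n(v) = (-5 + v)/(v + 85*√v)
-n(-17) = -(-5 - 17)/(-17 + 85*√(-17)) = -(-22)/(-17 + 85*(I*√17)) = -(-22)/(-17 + 85*I*√17) = 22/(-17 + 85*I*√17)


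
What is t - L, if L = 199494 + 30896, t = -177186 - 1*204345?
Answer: -611921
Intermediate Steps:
t = -381531 (t = -177186 - 204345 = -381531)
L = 230390
t - L = -381531 - 1*230390 = -381531 - 230390 = -611921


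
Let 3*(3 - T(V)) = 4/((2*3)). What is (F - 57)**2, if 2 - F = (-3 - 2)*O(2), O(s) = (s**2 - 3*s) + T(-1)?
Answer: 211600/81 ≈ 2612.3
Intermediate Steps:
T(V) = 25/9 (T(V) = 3 - 4/(3*(2*3)) = 3 - 4/(3*6) = 3 - 1/3*2/3 = 3 - 2/9 = 25/9)
O(s) = 25/9 + s**2 - 3*s (O(s) = (s**2 - 3*s) + 25/9 = 25/9 + s**2 - 3*s)
F = 53/9 (F = 2 - (-3 - 2)*(25/9 + 2**2 - 3*2) = 2 - (-5)*(25/9 + 4 - 6) = 2 - (-5)*7/9 = 2 - 1*(-35/9) = 2 + 35/9 = 53/9 ≈ 5.8889)
(F - 57)**2 = (53/9 - 57)**2 = (-460/9)**2 = 211600/81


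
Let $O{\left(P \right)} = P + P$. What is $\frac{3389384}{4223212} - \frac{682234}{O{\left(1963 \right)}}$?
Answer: $- \frac{358489011753}{2072541289} \approx -172.97$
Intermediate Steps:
$O{\left(P \right)} = 2 P$
$\frac{3389384}{4223212} - \frac{682234}{O{\left(1963 \right)}} = \frac{3389384}{4223212} - \frac{682234}{2 \cdot 1963} = 3389384 \cdot \frac{1}{4223212} - \frac{682234}{3926} = \frac{847346}{1055803} - \frac{341117}{1963} = - \frac{358489011753}{2072541289}$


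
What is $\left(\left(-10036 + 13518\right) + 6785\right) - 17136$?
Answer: $-6869$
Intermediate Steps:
$\left(\left(-10036 + 13518\right) + 6785\right) - 17136 = \left(3482 + 6785\right) - 17136 = 10267 - 17136 = -6869$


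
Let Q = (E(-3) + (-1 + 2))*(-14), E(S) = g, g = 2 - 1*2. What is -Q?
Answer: 14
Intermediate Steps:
g = 0 (g = 2 - 2 = 0)
E(S) = 0
Q = -14 (Q = (0 + (-1 + 2))*(-14) = (0 + 1)*(-14) = 1*(-14) = -14)
-Q = -1*(-14) = 14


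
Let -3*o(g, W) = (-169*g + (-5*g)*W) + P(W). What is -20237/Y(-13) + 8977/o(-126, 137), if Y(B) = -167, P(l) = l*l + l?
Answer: 851895131/7042390 ≈ 120.97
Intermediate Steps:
P(l) = l + l**2 (P(l) = l**2 + l = l + l**2)
o(g, W) = 169*g/3 - W*(1 + W)/3 + 5*W*g/3 (o(g, W) = -((-169*g + (-5*g)*W) + W*(1 + W))/3 = -((-169*g - 5*W*g) + W*(1 + W))/3 = -(-169*g + W*(1 + W) - 5*W*g)/3 = 169*g/3 - W*(1 + W)/3 + 5*W*g/3)
-20237/Y(-13) + 8977/o(-126, 137) = -20237/(-167) + 8977/((169/3)*(-126) - 1/3*137*(1 + 137) + (5/3)*137*(-126)) = -20237*(-1/167) + 8977/(-7098 - 1/3*137*138 - 28770) = 20237/167 + 8977/(-7098 - 6302 - 28770) = 20237/167 + 8977/(-42170) = 20237/167 + 8977*(-1/42170) = 20237/167 - 8977/42170 = 851895131/7042390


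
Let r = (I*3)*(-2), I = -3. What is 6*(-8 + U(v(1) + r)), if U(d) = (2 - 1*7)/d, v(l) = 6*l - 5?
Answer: -942/19 ≈ -49.579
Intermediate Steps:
r = 18 (r = -3*3*(-2) = -9*(-2) = 18)
v(l) = -5 + 6*l
U(d) = -5/d (U(d) = (2 - 7)/d = -5/d)
6*(-8 + U(v(1) + r)) = 6*(-8 - 5/((-5 + 6*1) + 18)) = 6*(-8 - 5/((-5 + 6) + 18)) = 6*(-8 - 5/(1 + 18)) = 6*(-8 - 5/19) = 6*(-157/19) = -942/19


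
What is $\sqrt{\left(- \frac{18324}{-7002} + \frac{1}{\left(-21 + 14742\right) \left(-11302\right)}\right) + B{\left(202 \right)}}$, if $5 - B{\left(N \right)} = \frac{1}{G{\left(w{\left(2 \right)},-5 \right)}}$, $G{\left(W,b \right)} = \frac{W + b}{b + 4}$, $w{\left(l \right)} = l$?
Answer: $\frac{\sqrt{3389924250942431516202}}{21573517546} \approx 2.6988$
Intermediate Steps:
$G{\left(W,b \right)} = \frac{W + b}{4 + b}$
$B{\left(N \right)} = \frac{14}{3}$ ($B{\left(N \right)} = 5 - \frac{1}{\frac{1}{4 - 5} \left(2 - 5\right)} = 5 - \frac{1}{\frac{1}{-1} \left(-3\right)} = 5 - \frac{1}{\left(-1\right) \left(-3\right)} = 5 - \frac{1}{3} = \frac{14}{3}$)
$\sqrt{\left(- \frac{18324}{-7002} + \frac{1}{\left(-21 + 14742\right) \left(-11302\right)}\right) + B{\left(202 \right)}} = \sqrt{\left(- \frac{18324}{-7002} + \frac{1}{\left(-21 + 14742\right) \left(-11302\right)}\right) + \frac{14}{3}} = \sqrt{\left(\left(-18324\right) \left(- \frac{1}{7002}\right) + \frac{1}{14721} \left(- \frac{1}{11302}\right)\right) + \frac{14}{3}} = \sqrt{\left(\frac{1018}{389} + \frac{1}{14721} \left(- \frac{1}{11302}\right)\right) + \frac{14}{3}} = \sqrt{\left(\frac{1018}{389} - \frac{1}{166376742}\right) + \frac{14}{3}} = \sqrt{\frac{169371522967}{64720552638} + \frac{14}{3}} = \sqrt{\frac{157133589537}{21573517546}} = \frac{\sqrt{3389924250942431516202}}{21573517546}$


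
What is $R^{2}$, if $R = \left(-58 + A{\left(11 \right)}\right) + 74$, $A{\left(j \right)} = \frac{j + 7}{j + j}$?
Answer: $\frac{34225}{121} \approx 282.85$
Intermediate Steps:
$A{\left(j \right)} = \frac{7 + j}{2 j}$
$R = \frac{185}{11}$ ($R = \left(-58 + \frac{7 + 11}{2 \cdot 11}\right) + 74 = \left(-58 + \frac{1}{2} \cdot \frac{1}{11} \cdot 18\right) + 74 = \left(-58 + \frac{9}{11}\right) + 74 = - \frac{629}{11} + 74 = \frac{185}{11} \approx 16.818$)
$R^{2} = \left(\frac{185}{11}\right)^{2} = \frac{34225}{121}$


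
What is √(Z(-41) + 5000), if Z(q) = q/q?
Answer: √5001 ≈ 70.718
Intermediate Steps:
Z(q) = 1
√(Z(-41) + 5000) = √(1 + 5000) = √5001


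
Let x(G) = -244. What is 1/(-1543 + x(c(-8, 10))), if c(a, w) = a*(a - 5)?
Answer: -1/1787 ≈ -0.00055960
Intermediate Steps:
c(a, w) = a*(-5 + a)
1/(-1543 + x(c(-8, 10))) = 1/(-1543 - 244) = 1/(-1787) = -1/1787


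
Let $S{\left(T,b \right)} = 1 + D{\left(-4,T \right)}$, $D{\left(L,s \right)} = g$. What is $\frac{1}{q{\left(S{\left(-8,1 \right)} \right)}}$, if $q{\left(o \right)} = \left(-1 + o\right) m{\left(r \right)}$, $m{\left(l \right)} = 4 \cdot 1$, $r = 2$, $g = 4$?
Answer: $\frac{1}{16} \approx 0.0625$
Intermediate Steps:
$D{\left(L,s \right)} = 4$
$m{\left(l \right)} = 4$
$S{\left(T,b \right)} = 5$ ($S{\left(T,b \right)} = 1 + 4 = 5$)
$q{\left(o \right)} = -4 + 4 o$ ($q{\left(o \right)} = \left(-1 + o\right) 4 = -4 + 4 o$)
$\frac{1}{q{\left(S{\left(-8,1 \right)} \right)}} = \frac{1}{-4 + 4 \cdot 5} = \frac{1}{-4 + 20} = \frac{1}{16}$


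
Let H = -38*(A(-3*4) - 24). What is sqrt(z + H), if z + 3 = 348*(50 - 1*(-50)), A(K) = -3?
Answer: sqrt(35823) ≈ 189.27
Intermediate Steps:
z = 34797 (z = -3 + 348*(50 - 1*(-50)) = -3 + 348*(50 + 50) = -3 + 348*100 = -3 + 34800 = 34797)
H = 1026 (H = -38*(-3 - 24) = -38*(-27) = 1026)
sqrt(z + H) = sqrt(34797 + 1026) = sqrt(35823)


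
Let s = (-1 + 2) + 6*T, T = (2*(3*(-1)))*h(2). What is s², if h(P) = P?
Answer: 5041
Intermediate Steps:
T = -12 (T = (2*(3*(-1)))*2 = (2*(-3))*2 = -6*2 = -12)
s = -71 (s = (-1 + 2) + 6*(-12) = 1 - 72 = -71)
s² = (-71)² = 5041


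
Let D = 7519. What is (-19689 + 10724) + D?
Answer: -1446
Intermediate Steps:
(-19689 + 10724) + D = (-19689 + 10724) + 7519 = -8965 + 7519 = -1446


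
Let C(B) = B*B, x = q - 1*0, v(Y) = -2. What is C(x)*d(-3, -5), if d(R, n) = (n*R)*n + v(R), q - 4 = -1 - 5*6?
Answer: -56133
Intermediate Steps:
q = -27 (q = 4 + (-1 - 5*6) = 4 + (-1 - 30) = 4 - 31 = -27)
d(R, n) = -2 + R*n² (d(R, n) = (n*R)*n - 2 = (R*n)*n - 2 = R*n² - 2 = -2 + R*n²)
x = -27 (x = -27 - 1*0 = -27 + 0 = -27)
C(B) = B²
C(x)*d(-3, -5) = (-27)²*(-2 - 3*(-5)²) = 729*(-2 - 3*25) = 729*(-2 - 75) = 729*(-77) = -56133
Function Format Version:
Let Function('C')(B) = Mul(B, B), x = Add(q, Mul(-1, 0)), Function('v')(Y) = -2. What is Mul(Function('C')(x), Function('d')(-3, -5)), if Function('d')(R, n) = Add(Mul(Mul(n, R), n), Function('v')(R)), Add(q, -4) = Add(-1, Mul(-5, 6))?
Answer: -56133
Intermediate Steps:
q = -27 (q = Add(4, Add(-1, Mul(-5, 6))) = Add(4, Add(-1, -30)) = Add(4, -31) = -27)
Function('d')(R, n) = Add(-2, Mul(R, Pow(n, 2))) (Function('d')(R, n) = Add(Mul(Mul(n, R), n), -2) = Add(Mul(Mul(R, n), n), -2) = Add(Mul(R, Pow(n, 2)), -2) = Add(-2, Mul(R, Pow(n, 2))))
x = -27 (x = Add(-27, Mul(-1, 0)) = Add(-27, 0) = -27)
Function('C')(B) = Pow(B, 2)
Mul(Function('C')(x), Function('d')(-3, -5)) = Mul(Pow(-27, 2), Add(-2, Mul(-3, Pow(-5, 2)))) = Mul(729, Add(-2, Mul(-3, 25))) = Mul(729, Add(-2, -75)) = Mul(729, -77) = -56133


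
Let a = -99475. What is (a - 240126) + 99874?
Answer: -239727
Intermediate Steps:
(a - 240126) + 99874 = (-99475 - 240126) + 99874 = -339601 + 99874 = -239727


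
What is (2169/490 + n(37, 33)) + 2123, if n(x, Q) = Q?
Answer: 1058609/490 ≈ 2160.4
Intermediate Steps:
(2169/490 + n(37, 33)) + 2123 = (2169/490 + 33) + 2123 = 18339/490 + 2123 = 1058609/490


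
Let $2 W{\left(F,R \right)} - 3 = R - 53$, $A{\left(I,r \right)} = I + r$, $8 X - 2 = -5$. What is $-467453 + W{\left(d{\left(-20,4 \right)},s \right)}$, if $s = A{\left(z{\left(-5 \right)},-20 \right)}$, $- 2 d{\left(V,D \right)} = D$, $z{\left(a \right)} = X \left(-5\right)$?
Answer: $- \frac{7479793}{16} \approx -4.6749 \cdot 10^{5}$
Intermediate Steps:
$X = - \frac{3}{8}$ ($X = \frac{1}{4} + \frac{1}{8} \left(-5\right) = \frac{1}{4} - \frac{5}{8} = - \frac{3}{8} \approx -0.375$)
$z{\left(a \right)} = \frac{15}{8}$ ($z{\left(a \right)} = \left(- \frac{3}{8}\right) \left(-5\right) = \frac{15}{8}$)
$d{\left(V,D \right)} = - \frac{D}{2}$
$s = - \frac{145}{8}$ ($s = \frac{15}{8} - 20 = - \frac{145}{8} \approx -18.125$)
$W{\left(F,R \right)} = -25 + \frac{R}{2}$ ($W{\left(F,R \right)} = \frac{3}{2} + \frac{R - 53}{2} = \frac{3}{2} + \frac{-53 + R}{2} = \frac{3}{2} + \left(- \frac{53}{2} + \frac{R}{2}\right) = -25 + \frac{R}{2}$)
$-467453 + W{\left(d{\left(-20,4 \right)},s \right)} = -467453 + \left(-25 + \frac{1}{2} \left(- \frac{145}{8}\right)\right) = -467453 - \frac{545}{16} = - \frac{7479793}{16}$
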